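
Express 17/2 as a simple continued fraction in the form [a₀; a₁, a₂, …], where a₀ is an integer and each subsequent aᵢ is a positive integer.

Apply division with remainder until the remainder is 0:
⌊17/2⌋ = 8, remainder 1
⌊2/1⌋ = 2, remainder 0

[8; 2]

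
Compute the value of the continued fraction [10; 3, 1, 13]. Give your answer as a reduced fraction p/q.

Collapse the nested fraction from the inside out:
Start with 13.
1 + 1/(13/1) = 1 + 1/13 = 14/13
3 + 1/(14/13) = 3 + 13/14 = 55/14
10 + 1/(55/14) = 10 + 14/55 = 564/55

564/55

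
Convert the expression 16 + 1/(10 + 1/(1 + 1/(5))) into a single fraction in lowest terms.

1046/65

Starting at the tail and folding back:
Start with 5.
1 + 1/(5/1) = 1 + 1/5 = 6/5
10 + 1/(6/5) = 10 + 5/6 = 65/6
16 + 1/(65/6) = 16 + 6/65 = 1046/65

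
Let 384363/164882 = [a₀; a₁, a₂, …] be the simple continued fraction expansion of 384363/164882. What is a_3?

Apply division with remainder until the remainder is 0:
⌊384363/164882⌋ = 2, remainder 54599
⌊164882/54599⌋ = 3, remainder 1085
⌊54599/1085⌋ = 50, remainder 349
⌊1085/349⌋ = 3, remainder 38

3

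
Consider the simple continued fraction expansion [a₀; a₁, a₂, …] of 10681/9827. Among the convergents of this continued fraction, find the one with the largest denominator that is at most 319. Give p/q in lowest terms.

25/23

List convergents until the denominator exceeds the bound:
a_0 = 1: 1/1  (≤ bound)
a_1 = 11: 12/11  (≤ bound)
a_2 = 1: 13/12  (≤ bound)
a_3 = 1: 25/23  (≤ bound)
a_4 = 35: 888/817  (> 319, stop)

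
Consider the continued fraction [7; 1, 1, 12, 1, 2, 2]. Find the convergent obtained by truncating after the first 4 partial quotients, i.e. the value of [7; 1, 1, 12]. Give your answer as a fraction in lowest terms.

Start with 12.
1 + 1/(12/1) = 1 + 1/12 = 13/12
1 + 1/(13/12) = 1 + 12/13 = 25/13
7 + 1/(25/13) = 7 + 13/25 = 188/25

188/25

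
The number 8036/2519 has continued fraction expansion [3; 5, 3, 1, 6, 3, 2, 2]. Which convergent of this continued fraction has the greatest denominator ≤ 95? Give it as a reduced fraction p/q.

a_0 = 3: 3/1  (≤ bound)
a_1 = 5: 16/5  (≤ bound)
a_2 = 3: 51/16  (≤ bound)
a_3 = 1: 67/21  (≤ bound)
a_4 = 6: 453/142  (> 95, stop)

67/21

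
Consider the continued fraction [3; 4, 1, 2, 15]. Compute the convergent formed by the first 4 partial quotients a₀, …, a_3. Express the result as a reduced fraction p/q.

Compute successive convergents:
a_0 = 3: 3/1
a_1 = 4: 13/4
a_2 = 1: 16/5
a_3 = 2: 45/14

45/14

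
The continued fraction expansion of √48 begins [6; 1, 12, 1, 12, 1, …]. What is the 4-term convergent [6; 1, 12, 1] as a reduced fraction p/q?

Start with 1.
12 + 1/(1/1) = 12 + 1/1 = 13/1
1 + 1/(13/1) = 1 + 1/13 = 14/13
6 + 1/(14/13) = 6 + 13/14 = 97/14

97/14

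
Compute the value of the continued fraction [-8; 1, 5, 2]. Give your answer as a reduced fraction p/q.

Build up convergents one term at a time:
a_0 = -8: -8/1
a_1 = 1: -7/1
a_2 = 5: -43/6
a_3 = 2: -93/13

-93/13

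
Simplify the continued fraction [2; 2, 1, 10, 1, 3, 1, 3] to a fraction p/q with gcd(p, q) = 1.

Start with 3.
1 + 1/(3/1) = 1 + 1/3 = 4/3
3 + 1/(4/3) = 3 + 3/4 = 15/4
1 + 1/(15/4) = 1 + 4/15 = 19/15
10 + 1/(19/15) = 10 + 15/19 = 205/19
1 + 1/(205/19) = 1 + 19/205 = 224/205
2 + 1/(224/205) = 2 + 205/224 = 653/224
2 + 1/(653/224) = 2 + 224/653 = 1530/653

1530/653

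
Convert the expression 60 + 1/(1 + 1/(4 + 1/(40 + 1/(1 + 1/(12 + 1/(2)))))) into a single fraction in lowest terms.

Use the convergent recurrence hₖ = aₖ·hₖ₋₁ + hₖ₋₂ (and likewise for the denominators kₖ):
a_0 = 60: 60/1
a_1 = 1: 61/1
a_2 = 4: 304/5
a_3 = 40: 12221/201
a_4 = 1: 12525/206
a_5 = 12: 162521/2673
a_6 = 2: 337567/5552

337567/5552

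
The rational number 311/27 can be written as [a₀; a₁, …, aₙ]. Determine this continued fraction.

311 ÷ 27 → quotient 11, remainder 14
27 ÷ 14 → quotient 1, remainder 13
14 ÷ 13 → quotient 1, remainder 1
13 ÷ 1 → quotient 13, remainder 0

[11; 1, 1, 13]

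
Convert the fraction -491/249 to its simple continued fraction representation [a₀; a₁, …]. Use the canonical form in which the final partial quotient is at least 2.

[-2; 35, 1, 1, 3]

-491 ÷ 249 → quotient -2, remainder 7
249 ÷ 7 → quotient 35, remainder 4
7 ÷ 4 → quotient 1, remainder 3
4 ÷ 3 → quotient 1, remainder 1
3 ÷ 1 → quotient 3, remainder 0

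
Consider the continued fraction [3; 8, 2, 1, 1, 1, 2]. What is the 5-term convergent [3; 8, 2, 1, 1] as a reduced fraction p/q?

a_0 = 3: 3/1
a_1 = 8: 25/8
a_2 = 2: 53/17
a_3 = 1: 78/25
a_4 = 1: 131/42

131/42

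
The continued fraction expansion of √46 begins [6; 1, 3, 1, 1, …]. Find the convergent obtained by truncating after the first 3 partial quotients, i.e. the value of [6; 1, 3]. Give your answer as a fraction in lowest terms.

Start with 3.
1 + 1/(3/1) = 1 + 1/3 = 4/3
6 + 1/(4/3) = 6 + 3/4 = 27/4

27/4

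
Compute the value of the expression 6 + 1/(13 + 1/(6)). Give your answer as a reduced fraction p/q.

Collapse the nested fraction from the inside out:
Start with 6.
13 + 1/(6/1) = 13 + 1/6 = 79/6
6 + 1/(79/6) = 6 + 6/79 = 480/79

480/79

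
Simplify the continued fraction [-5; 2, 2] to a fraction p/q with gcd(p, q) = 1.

-23/5

Collapse the nested fraction from the inside out:
Start with 2.
2 + 1/(2/1) = 2 + 1/2 = 5/2
-5 + 1/(5/2) = -5 + 2/5 = -23/5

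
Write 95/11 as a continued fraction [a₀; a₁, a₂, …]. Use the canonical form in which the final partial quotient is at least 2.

Run the Euclidean algorithm, recording each quotient:
⌊95/11⌋ = 8, remainder 7
⌊11/7⌋ = 1, remainder 4
⌊7/4⌋ = 1, remainder 3
⌊4/3⌋ = 1, remainder 1
⌊3/1⌋ = 3, remainder 0

[8; 1, 1, 1, 3]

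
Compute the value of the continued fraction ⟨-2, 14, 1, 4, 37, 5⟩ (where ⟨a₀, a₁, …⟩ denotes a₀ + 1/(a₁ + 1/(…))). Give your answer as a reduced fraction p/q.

-26743/13839

Start with 5.
37 + 1/(5/1) = 37 + 1/5 = 186/5
4 + 1/(186/5) = 4 + 5/186 = 749/186
1 + 1/(749/186) = 1 + 186/749 = 935/749
14 + 1/(935/749) = 14 + 749/935 = 13839/935
-2 + 1/(13839/935) = -2 + 935/13839 = -26743/13839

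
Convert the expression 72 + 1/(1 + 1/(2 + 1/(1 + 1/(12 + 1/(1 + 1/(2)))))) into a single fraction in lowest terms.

11712/161

Use the convergent recurrence hₖ = aₖ·hₖ₋₁ + hₖ₋₂ (and likewise for the denominators kₖ):
a_0 = 72: 72/1
a_1 = 1: 73/1
a_2 = 2: 218/3
a_3 = 1: 291/4
a_4 = 12: 3710/51
a_5 = 1: 4001/55
a_6 = 2: 11712/161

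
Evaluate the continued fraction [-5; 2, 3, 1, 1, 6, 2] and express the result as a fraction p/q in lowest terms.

-1031/226

Starting at the tail and folding back:
Start with 2.
6 + 1/(2/1) = 6 + 1/2 = 13/2
1 + 1/(13/2) = 1 + 2/13 = 15/13
1 + 1/(15/13) = 1 + 13/15 = 28/15
3 + 1/(28/15) = 3 + 15/28 = 99/28
2 + 1/(99/28) = 2 + 28/99 = 226/99
-5 + 1/(226/99) = -5 + 99/226 = -1031/226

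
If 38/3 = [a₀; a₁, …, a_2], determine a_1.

1

Apply division with remainder until the remainder is 0:
38 = 12·3 + 2, so a_0 = 12
3 = 1·2 + 1, so a_1 = 1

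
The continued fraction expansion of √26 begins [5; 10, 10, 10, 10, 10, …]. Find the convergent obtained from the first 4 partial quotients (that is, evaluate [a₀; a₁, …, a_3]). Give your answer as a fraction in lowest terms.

5201/1020

Use the convergent recurrence hₖ = aₖ·hₖ₋₁ + hₖ₋₂ (and likewise for the denominators kₖ):
a_0 = 5: 5/1
a_1 = 10: 51/10
a_2 = 10: 515/101
a_3 = 10: 5201/1020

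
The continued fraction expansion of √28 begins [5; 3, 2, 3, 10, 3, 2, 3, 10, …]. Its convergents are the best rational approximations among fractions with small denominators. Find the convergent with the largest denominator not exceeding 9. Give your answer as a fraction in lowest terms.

a_0 = 5: 5/1  (≤ bound)
a_1 = 3: 16/3  (≤ bound)
a_2 = 2: 37/7  (≤ bound)
a_3 = 3: 127/24  (> 9, stop)

37/7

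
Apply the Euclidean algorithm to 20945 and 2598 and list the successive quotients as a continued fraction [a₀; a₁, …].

[8; 16, 7, 3, 7]

Run the Euclidean algorithm, recording each quotient:
20945 ÷ 2598 → quotient 8, remainder 161
2598 ÷ 161 → quotient 16, remainder 22
161 ÷ 22 → quotient 7, remainder 7
22 ÷ 7 → quotient 3, remainder 1
7 ÷ 1 → quotient 7, remainder 0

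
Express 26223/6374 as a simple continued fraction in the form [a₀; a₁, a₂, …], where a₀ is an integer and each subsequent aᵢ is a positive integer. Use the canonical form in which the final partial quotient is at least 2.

Repeatedly divide and take the remainder:
⌊26223/6374⌋ = 4, remainder 727
⌊6374/727⌋ = 8, remainder 558
⌊727/558⌋ = 1, remainder 169
⌊558/169⌋ = 3, remainder 51
⌊169/51⌋ = 3, remainder 16
⌊51/16⌋ = 3, remainder 3
⌊16/3⌋ = 5, remainder 1
⌊3/1⌋ = 3, remainder 0

[4; 8, 1, 3, 3, 3, 5, 3]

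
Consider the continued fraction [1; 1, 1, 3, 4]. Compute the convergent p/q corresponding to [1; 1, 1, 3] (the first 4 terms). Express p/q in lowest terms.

Start with 3.
1 + 1/(3/1) = 1 + 1/3 = 4/3
1 + 1/(4/3) = 1 + 3/4 = 7/4
1 + 1/(7/4) = 1 + 4/7 = 11/7

11/7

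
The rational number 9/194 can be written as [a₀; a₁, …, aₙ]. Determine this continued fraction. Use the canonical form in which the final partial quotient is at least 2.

9 ÷ 194 → quotient 0, remainder 9
194 ÷ 9 → quotient 21, remainder 5
9 ÷ 5 → quotient 1, remainder 4
5 ÷ 4 → quotient 1, remainder 1
4 ÷ 1 → quotient 4, remainder 0

[0; 21, 1, 1, 4]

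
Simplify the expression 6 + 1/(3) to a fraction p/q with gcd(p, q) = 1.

Start with 3.
6 + 1/(3/1) = 6 + 1/3 = 19/3

19/3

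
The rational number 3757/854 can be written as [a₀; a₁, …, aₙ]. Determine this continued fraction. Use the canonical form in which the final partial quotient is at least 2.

[4; 2, 1, 1, 56, 3]

⌊3757/854⌋ = 4, remainder 341
⌊854/341⌋ = 2, remainder 172
⌊341/172⌋ = 1, remainder 169
⌊172/169⌋ = 1, remainder 3
⌊169/3⌋ = 56, remainder 1
⌊3/1⌋ = 3, remainder 0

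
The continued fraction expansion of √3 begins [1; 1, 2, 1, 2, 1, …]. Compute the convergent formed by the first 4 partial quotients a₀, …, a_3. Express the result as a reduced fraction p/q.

7/4

Start with 1.
2 + 1/(1/1) = 2 + 1/1 = 3/1
1 + 1/(3/1) = 1 + 1/3 = 4/3
1 + 1/(4/3) = 1 + 3/4 = 7/4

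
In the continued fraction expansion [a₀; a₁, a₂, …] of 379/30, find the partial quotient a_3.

⌊379/30⌋ = 12, remainder 19
⌊30/19⌋ = 1, remainder 11
⌊19/11⌋ = 1, remainder 8
⌊11/8⌋ = 1, remainder 3

1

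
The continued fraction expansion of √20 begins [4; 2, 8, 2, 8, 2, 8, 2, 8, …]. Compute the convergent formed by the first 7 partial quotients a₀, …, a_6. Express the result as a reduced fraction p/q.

24476/5473

Build up convergents one term at a time:
a_0 = 4: 4/1
a_1 = 2: 9/2
a_2 = 8: 76/17
a_3 = 2: 161/36
a_4 = 8: 1364/305
a_5 = 2: 2889/646
a_6 = 8: 24476/5473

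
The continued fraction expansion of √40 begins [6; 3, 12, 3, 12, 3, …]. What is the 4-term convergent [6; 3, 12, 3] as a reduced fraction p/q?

a_0 = 6: 6/1
a_1 = 3: 19/3
a_2 = 12: 234/37
a_3 = 3: 721/114

721/114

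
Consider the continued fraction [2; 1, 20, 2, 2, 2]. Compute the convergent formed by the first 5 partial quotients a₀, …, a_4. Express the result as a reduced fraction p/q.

Starting at the tail and folding back:
Start with 2.
2 + 1/(2/1) = 2 + 1/2 = 5/2
20 + 1/(5/2) = 20 + 2/5 = 102/5
1 + 1/(102/5) = 1 + 5/102 = 107/102
2 + 1/(107/102) = 2 + 102/107 = 316/107

316/107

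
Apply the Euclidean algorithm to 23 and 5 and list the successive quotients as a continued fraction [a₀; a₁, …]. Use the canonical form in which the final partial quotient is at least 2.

[4; 1, 1, 2]

23 ÷ 5 → quotient 4, remainder 3
5 ÷ 3 → quotient 1, remainder 2
3 ÷ 2 → quotient 1, remainder 1
2 ÷ 1 → quotient 2, remainder 0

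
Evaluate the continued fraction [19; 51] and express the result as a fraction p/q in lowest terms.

Start with 51.
19 + 1/(51/1) = 19 + 1/51 = 970/51

970/51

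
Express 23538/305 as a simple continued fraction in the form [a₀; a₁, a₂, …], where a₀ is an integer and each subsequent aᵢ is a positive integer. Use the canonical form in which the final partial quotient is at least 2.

[77; 5, 1, 3, 13]

Repeatedly divide and take the remainder:
23538 = 77·305 + 53, so a_0 = 77
305 = 5·53 + 40, so a_1 = 5
53 = 1·40 + 13, so a_2 = 1
40 = 3·13 + 1, so a_3 = 3
13 = 13·1 + 0, so a_4 = 13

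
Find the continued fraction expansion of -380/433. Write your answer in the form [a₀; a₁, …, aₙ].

⌊-380/433⌋ = -1, remainder 53
⌊433/53⌋ = 8, remainder 9
⌊53/9⌋ = 5, remainder 8
⌊9/8⌋ = 1, remainder 1
⌊8/1⌋ = 8, remainder 0

[-1; 8, 5, 1, 8]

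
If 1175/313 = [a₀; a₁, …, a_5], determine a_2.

3

⌊1175/313⌋ = 3, remainder 236
⌊313/236⌋ = 1, remainder 77
⌊236/77⌋ = 3, remainder 5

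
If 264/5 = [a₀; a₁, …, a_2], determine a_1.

1

Apply division with remainder until the remainder is 0:
264 ÷ 5 → quotient 52, remainder 4
5 ÷ 4 → quotient 1, remainder 1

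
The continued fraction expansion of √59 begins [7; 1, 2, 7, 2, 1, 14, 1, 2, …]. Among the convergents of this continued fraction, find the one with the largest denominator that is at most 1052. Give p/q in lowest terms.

7781/1013

List convergents until the denominator exceeds the bound:
a_0 = 7: 7/1  (≤ bound)
a_1 = 1: 8/1  (≤ bound)
a_2 = 2: 23/3  (≤ bound)
a_3 = 7: 169/22  (≤ bound)
a_4 = 2: 361/47  (≤ bound)
a_5 = 1: 530/69  (≤ bound)
a_6 = 14: 7781/1013  (≤ bound)
a_7 = 1: 8311/1082  (> 1052, stop)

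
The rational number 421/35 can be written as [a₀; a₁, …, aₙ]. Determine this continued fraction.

421 ÷ 35 → quotient 12, remainder 1
35 ÷ 1 → quotient 35, remainder 0

[12; 35]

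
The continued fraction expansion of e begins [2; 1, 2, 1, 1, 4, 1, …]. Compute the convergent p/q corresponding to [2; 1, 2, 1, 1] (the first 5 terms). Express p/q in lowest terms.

Use the convergent recurrence hₖ = aₖ·hₖ₋₁ + hₖ₋₂ (and likewise for the denominators kₖ):
a_0 = 2: 2/1
a_1 = 1: 3/1
a_2 = 2: 8/3
a_3 = 1: 11/4
a_4 = 1: 19/7

19/7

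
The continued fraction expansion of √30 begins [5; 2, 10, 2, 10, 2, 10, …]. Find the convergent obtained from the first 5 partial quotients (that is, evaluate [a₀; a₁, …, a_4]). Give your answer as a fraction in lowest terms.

2525/461

Start with 10.
2 + 1/(10/1) = 2 + 1/10 = 21/10
10 + 1/(21/10) = 10 + 10/21 = 220/21
2 + 1/(220/21) = 2 + 21/220 = 461/220
5 + 1/(461/220) = 5 + 220/461 = 2525/461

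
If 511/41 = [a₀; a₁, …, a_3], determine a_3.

511 ÷ 41 → quotient 12, remainder 19
41 ÷ 19 → quotient 2, remainder 3
19 ÷ 3 → quotient 6, remainder 1
3 ÷ 1 → quotient 3, remainder 0

3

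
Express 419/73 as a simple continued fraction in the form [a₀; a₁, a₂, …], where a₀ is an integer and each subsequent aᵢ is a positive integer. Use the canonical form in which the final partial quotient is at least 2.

[5; 1, 2, 1, 5, 3]

419 ÷ 73 → quotient 5, remainder 54
73 ÷ 54 → quotient 1, remainder 19
54 ÷ 19 → quotient 2, remainder 16
19 ÷ 16 → quotient 1, remainder 3
16 ÷ 3 → quotient 5, remainder 1
3 ÷ 1 → quotient 3, remainder 0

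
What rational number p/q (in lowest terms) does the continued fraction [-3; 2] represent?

Start with 2.
-3 + 1/(2/1) = -3 + 1/2 = -5/2

-5/2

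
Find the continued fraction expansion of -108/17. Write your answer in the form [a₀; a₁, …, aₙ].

[-7; 1, 1, 1, 5]

-108 ÷ 17 → quotient -7, remainder 11
17 ÷ 11 → quotient 1, remainder 6
11 ÷ 6 → quotient 1, remainder 5
6 ÷ 5 → quotient 1, remainder 1
5 ÷ 1 → quotient 5, remainder 0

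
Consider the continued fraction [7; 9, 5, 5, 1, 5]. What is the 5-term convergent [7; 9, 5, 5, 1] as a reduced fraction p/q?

2026/285

Start with 1.
5 + 1/(1/1) = 5 + 1/1 = 6/1
5 + 1/(6/1) = 5 + 1/6 = 31/6
9 + 1/(31/6) = 9 + 6/31 = 285/31
7 + 1/(285/31) = 7 + 31/285 = 2026/285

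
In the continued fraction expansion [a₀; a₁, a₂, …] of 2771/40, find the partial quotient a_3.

Apply division with remainder until the remainder is 0:
⌊2771/40⌋ = 69, remainder 11
⌊40/11⌋ = 3, remainder 7
⌊11/7⌋ = 1, remainder 4
⌊7/4⌋ = 1, remainder 3

1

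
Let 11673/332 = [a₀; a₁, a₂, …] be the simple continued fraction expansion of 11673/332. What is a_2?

3

⌊11673/332⌋ = 35, remainder 53
⌊332/53⌋ = 6, remainder 14
⌊53/14⌋ = 3, remainder 11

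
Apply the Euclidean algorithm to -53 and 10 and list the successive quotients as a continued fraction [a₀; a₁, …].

[-6; 1, 2, 3]

Run the Euclidean algorithm, recording each quotient:
-53 = -6·10 + 7, so a_0 = -6
10 = 1·7 + 3, so a_1 = 1
7 = 2·3 + 1, so a_2 = 2
3 = 3·1 + 0, so a_3 = 3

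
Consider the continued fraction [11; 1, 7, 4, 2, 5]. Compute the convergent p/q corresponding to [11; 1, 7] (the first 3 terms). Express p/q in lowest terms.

Start with 7.
1 + 1/(7/1) = 1 + 1/7 = 8/7
11 + 1/(8/7) = 11 + 7/8 = 95/8

95/8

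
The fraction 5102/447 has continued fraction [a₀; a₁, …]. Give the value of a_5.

15

⌊5102/447⌋ = 11, remainder 185
⌊447/185⌋ = 2, remainder 77
⌊185/77⌋ = 2, remainder 31
⌊77/31⌋ = 2, remainder 15
⌊31/15⌋ = 2, remainder 1
⌊15/1⌋ = 15, remainder 0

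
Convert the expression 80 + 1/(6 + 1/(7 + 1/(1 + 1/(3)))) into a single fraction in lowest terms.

15231/190

Start with 3.
1 + 1/(3/1) = 1 + 1/3 = 4/3
7 + 1/(4/3) = 7 + 3/4 = 31/4
6 + 1/(31/4) = 6 + 4/31 = 190/31
80 + 1/(190/31) = 80 + 31/190 = 15231/190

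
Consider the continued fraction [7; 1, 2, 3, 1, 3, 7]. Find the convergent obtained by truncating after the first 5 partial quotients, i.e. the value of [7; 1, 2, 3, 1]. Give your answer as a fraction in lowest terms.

100/13

a_0 = 7: 7/1
a_1 = 1: 8/1
a_2 = 2: 23/3
a_3 = 3: 77/10
a_4 = 1: 100/13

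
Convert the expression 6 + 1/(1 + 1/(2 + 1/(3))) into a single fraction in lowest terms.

Start with 3.
2 + 1/(3/1) = 2 + 1/3 = 7/3
1 + 1/(7/3) = 1 + 3/7 = 10/7
6 + 1/(10/7) = 6 + 7/10 = 67/10

67/10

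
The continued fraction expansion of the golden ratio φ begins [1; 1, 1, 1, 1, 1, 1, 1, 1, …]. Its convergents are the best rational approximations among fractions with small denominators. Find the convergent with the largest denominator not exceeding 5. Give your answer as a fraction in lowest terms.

8/5

List convergents until the denominator exceeds the bound:
a_0 = 1: 1/1  (≤ bound)
a_1 = 1: 2/1  (≤ bound)
a_2 = 1: 3/2  (≤ bound)
a_3 = 1: 5/3  (≤ bound)
a_4 = 1: 8/5  (≤ bound)
a_5 = 1: 13/8  (> 5, stop)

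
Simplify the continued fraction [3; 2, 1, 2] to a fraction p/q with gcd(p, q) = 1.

27/8

Work from the innermost term outward:
Start with 2.
1 + 1/(2/1) = 1 + 1/2 = 3/2
2 + 1/(3/2) = 2 + 2/3 = 8/3
3 + 1/(8/3) = 3 + 3/8 = 27/8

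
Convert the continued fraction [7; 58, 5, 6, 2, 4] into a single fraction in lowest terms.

Start with 4.
2 + 1/(4/1) = 2 + 1/4 = 9/4
6 + 1/(9/4) = 6 + 4/9 = 58/9
5 + 1/(58/9) = 5 + 9/58 = 299/58
58 + 1/(299/58) = 58 + 58/299 = 17400/299
7 + 1/(17400/299) = 7 + 299/17400 = 122099/17400

122099/17400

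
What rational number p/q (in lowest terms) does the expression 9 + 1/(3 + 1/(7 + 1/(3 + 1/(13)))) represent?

a_0 = 9: 9/1
a_1 = 3: 28/3
a_2 = 7: 205/22
a_3 = 3: 643/69
a_4 = 13: 8564/919

8564/919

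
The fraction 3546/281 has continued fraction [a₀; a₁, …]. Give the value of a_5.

1

3546 = 12·281 + 174, so a_0 = 12
281 = 1·174 + 107, so a_1 = 1
174 = 1·107 + 67, so a_2 = 1
107 = 1·67 + 40, so a_3 = 1
67 = 1·40 + 27, so a_4 = 1
40 = 1·27 + 13, so a_5 = 1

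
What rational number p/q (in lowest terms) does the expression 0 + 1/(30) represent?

Starting at the tail and folding back:
Start with 30.
0 + 1/(30/1) = 0 + 1/30 = 1/30

1/30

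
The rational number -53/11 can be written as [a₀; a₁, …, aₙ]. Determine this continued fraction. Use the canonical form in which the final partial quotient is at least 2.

[-5; 5, 2]

Repeatedly divide and take the remainder:
-53 ÷ 11 → quotient -5, remainder 2
11 ÷ 2 → quotient 5, remainder 1
2 ÷ 1 → quotient 2, remainder 0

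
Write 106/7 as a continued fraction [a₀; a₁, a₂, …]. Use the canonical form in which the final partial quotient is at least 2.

[15; 7]

Run the Euclidean algorithm, recording each quotient:
106 = 15·7 + 1, so a_0 = 15
7 = 7·1 + 0, so a_1 = 7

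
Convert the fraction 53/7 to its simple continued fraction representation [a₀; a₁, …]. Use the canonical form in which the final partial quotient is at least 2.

53 = 7·7 + 4, so a_0 = 7
7 = 1·4 + 3, so a_1 = 1
4 = 1·3 + 1, so a_2 = 1
3 = 3·1 + 0, so a_3 = 3

[7; 1, 1, 3]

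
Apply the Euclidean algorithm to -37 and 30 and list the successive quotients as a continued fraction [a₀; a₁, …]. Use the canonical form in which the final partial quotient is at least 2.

[-2; 1, 3, 3, 2]

⌊-37/30⌋ = -2, remainder 23
⌊30/23⌋ = 1, remainder 7
⌊23/7⌋ = 3, remainder 2
⌊7/2⌋ = 3, remainder 1
⌊2/1⌋ = 2, remainder 0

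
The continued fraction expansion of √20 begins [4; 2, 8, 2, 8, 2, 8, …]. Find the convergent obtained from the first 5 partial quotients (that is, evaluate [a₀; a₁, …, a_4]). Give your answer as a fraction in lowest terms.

1364/305

Compute successive convergents:
a_0 = 4: 4/1
a_1 = 2: 9/2
a_2 = 8: 76/17
a_3 = 2: 161/36
a_4 = 8: 1364/305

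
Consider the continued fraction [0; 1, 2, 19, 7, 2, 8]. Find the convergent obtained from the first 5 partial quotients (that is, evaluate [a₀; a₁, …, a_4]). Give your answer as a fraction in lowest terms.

275/409

Start with 7.
19 + 1/(7/1) = 19 + 1/7 = 134/7
2 + 1/(134/7) = 2 + 7/134 = 275/134
1 + 1/(275/134) = 1 + 134/275 = 409/275
0 + 1/(409/275) = 0 + 275/409 = 275/409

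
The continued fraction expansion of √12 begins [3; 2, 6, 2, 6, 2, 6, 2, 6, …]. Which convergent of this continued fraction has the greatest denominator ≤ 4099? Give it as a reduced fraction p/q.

8733/2521

a_0 = 3: 3/1  (≤ bound)
a_1 = 2: 7/2  (≤ bound)
a_2 = 6: 45/13  (≤ bound)
a_3 = 2: 97/28  (≤ bound)
a_4 = 6: 627/181  (≤ bound)
a_5 = 2: 1351/390  (≤ bound)
a_6 = 6: 8733/2521  (≤ bound)
a_7 = 2: 18817/5432  (> 4099, stop)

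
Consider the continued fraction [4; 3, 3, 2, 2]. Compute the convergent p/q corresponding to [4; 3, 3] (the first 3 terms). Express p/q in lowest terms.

43/10

Start with 3.
3 + 1/(3/1) = 3 + 1/3 = 10/3
4 + 1/(10/3) = 4 + 3/10 = 43/10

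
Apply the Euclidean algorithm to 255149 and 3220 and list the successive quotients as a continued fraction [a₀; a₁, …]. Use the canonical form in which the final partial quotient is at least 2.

[79; 4, 5, 2, 1, 15, 3]

Run the Euclidean algorithm, recording each quotient:
⌊255149/3220⌋ = 79, remainder 769
⌊3220/769⌋ = 4, remainder 144
⌊769/144⌋ = 5, remainder 49
⌊144/49⌋ = 2, remainder 46
⌊49/46⌋ = 1, remainder 3
⌊46/3⌋ = 15, remainder 1
⌊3/1⌋ = 3, remainder 0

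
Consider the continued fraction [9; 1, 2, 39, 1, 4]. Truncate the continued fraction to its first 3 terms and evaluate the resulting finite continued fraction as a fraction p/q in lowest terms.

Start with 2.
1 + 1/(2/1) = 1 + 1/2 = 3/2
9 + 1/(3/2) = 9 + 2/3 = 29/3

29/3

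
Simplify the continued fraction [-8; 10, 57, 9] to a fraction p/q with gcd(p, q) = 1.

-40678/5149

Use the convergent recurrence hₖ = aₖ·hₖ₋₁ + hₖ₋₂ (and likewise for the denominators kₖ):
a_0 = -8: -8/1
a_1 = 10: -79/10
a_2 = 57: -4511/571
a_3 = 9: -40678/5149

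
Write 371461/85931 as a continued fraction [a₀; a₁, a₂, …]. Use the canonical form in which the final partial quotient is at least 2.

[4; 3, 10, 5, 15, 2, 1, 11]

Apply division with remainder until the remainder is 0:
371461 = 4·85931 + 27737, so a_0 = 4
85931 = 3·27737 + 2720, so a_1 = 3
27737 = 10·2720 + 537, so a_2 = 10
2720 = 5·537 + 35, so a_3 = 5
537 = 15·35 + 12, so a_4 = 15
35 = 2·12 + 11, so a_5 = 2
12 = 1·11 + 1, so a_6 = 1
11 = 11·1 + 0, so a_7 = 11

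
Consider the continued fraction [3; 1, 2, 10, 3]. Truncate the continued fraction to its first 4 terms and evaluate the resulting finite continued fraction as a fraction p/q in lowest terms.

114/31

Work from the innermost term outward:
Start with 10.
2 + 1/(10/1) = 2 + 1/10 = 21/10
1 + 1/(21/10) = 1 + 10/21 = 31/21
3 + 1/(31/21) = 3 + 21/31 = 114/31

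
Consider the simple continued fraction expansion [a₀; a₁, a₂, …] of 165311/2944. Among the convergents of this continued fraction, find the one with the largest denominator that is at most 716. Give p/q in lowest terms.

List convergents until the denominator exceeds the bound:
a_0 = 56: 56/1  (≤ bound)
a_1 = 6: 337/6  (≤ bound)
a_2 = 1: 393/7  (≤ bound)
a_3 = 1: 730/13  (≤ bound)
a_4 = 2: 1853/33  (≤ bound)
a_5 = 2: 4436/79  (≤ bound)
a_6 = 2: 10725/191  (≤ bound)
a_7 = 15: 165311/2944  (> 716, stop)

10725/191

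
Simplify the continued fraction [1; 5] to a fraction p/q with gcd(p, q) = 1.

Starting at the tail and folding back:
Start with 5.
1 + 1/(5/1) = 1 + 1/5 = 6/5

6/5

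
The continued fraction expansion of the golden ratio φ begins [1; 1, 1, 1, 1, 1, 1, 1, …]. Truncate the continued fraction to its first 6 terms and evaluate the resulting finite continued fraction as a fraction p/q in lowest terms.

Start with 1.
1 + 1/(1/1) = 1 + 1/1 = 2/1
1 + 1/(2/1) = 1 + 1/2 = 3/2
1 + 1/(3/2) = 1 + 2/3 = 5/3
1 + 1/(5/3) = 1 + 3/5 = 8/5
1 + 1/(8/5) = 1 + 5/8 = 13/8

13/8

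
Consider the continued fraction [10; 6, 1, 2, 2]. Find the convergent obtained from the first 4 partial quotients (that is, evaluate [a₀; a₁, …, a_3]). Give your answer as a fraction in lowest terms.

Start with 2.
1 + 1/(2/1) = 1 + 1/2 = 3/2
6 + 1/(3/2) = 6 + 2/3 = 20/3
10 + 1/(20/3) = 10 + 3/20 = 203/20

203/20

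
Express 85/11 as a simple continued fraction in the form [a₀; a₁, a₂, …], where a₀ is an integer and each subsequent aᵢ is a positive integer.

Apply division with remainder until the remainder is 0:
85 ÷ 11 → quotient 7, remainder 8
11 ÷ 8 → quotient 1, remainder 3
8 ÷ 3 → quotient 2, remainder 2
3 ÷ 2 → quotient 1, remainder 1
2 ÷ 1 → quotient 2, remainder 0

[7; 1, 2, 1, 2]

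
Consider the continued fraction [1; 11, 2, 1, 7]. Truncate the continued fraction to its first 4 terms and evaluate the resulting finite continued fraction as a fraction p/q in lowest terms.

37/34

Compute successive convergents:
a_0 = 1: 1/1
a_1 = 11: 12/11
a_2 = 2: 25/23
a_3 = 1: 37/34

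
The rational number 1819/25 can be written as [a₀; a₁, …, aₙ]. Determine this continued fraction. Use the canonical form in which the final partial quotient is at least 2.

Apply division with remainder until the remainder is 0:
1819 ÷ 25 → quotient 72, remainder 19
25 ÷ 19 → quotient 1, remainder 6
19 ÷ 6 → quotient 3, remainder 1
6 ÷ 1 → quotient 6, remainder 0

[72; 1, 3, 6]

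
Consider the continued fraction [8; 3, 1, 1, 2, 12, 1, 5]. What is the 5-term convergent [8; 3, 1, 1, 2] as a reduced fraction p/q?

149/18

Starting at the tail and folding back:
Start with 2.
1 + 1/(2/1) = 1 + 1/2 = 3/2
1 + 1/(3/2) = 1 + 2/3 = 5/3
3 + 1/(5/3) = 3 + 3/5 = 18/5
8 + 1/(18/5) = 8 + 5/18 = 149/18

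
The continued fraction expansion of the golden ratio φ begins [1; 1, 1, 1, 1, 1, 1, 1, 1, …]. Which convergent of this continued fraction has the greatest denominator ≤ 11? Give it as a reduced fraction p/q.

a_0 = 1: 1/1  (≤ bound)
a_1 = 1: 2/1  (≤ bound)
a_2 = 1: 3/2  (≤ bound)
a_3 = 1: 5/3  (≤ bound)
a_4 = 1: 8/5  (≤ bound)
a_5 = 1: 13/8  (≤ bound)
a_6 = 1: 21/13  (> 11, stop)

13/8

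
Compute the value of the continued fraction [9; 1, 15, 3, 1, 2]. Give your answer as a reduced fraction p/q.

1779/179

Start with 2.
1 + 1/(2/1) = 1 + 1/2 = 3/2
3 + 1/(3/2) = 3 + 2/3 = 11/3
15 + 1/(11/3) = 15 + 3/11 = 168/11
1 + 1/(168/11) = 1 + 11/168 = 179/168
9 + 1/(179/168) = 9 + 168/179 = 1779/179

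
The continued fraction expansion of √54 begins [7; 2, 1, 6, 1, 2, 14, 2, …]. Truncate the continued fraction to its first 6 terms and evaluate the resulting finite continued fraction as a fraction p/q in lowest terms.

485/66

Start with 2.
1 + 1/(2/1) = 1 + 1/2 = 3/2
6 + 1/(3/2) = 6 + 2/3 = 20/3
1 + 1/(20/3) = 1 + 3/20 = 23/20
2 + 1/(23/20) = 2 + 20/23 = 66/23
7 + 1/(66/23) = 7 + 23/66 = 485/66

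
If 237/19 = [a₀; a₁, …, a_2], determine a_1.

2

Apply division with remainder until the remainder is 0:
237 ÷ 19 → quotient 12, remainder 9
19 ÷ 9 → quotient 2, remainder 1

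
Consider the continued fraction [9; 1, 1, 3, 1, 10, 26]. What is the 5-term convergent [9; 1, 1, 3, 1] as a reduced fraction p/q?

Use the convergent recurrence hₖ = aₖ·hₖ₋₁ + hₖ₋₂ (and likewise for the denominators kₖ):
a_0 = 9: 9/1
a_1 = 1: 10/1
a_2 = 1: 19/2
a_3 = 3: 67/7
a_4 = 1: 86/9

86/9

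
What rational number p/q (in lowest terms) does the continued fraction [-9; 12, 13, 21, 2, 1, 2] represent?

-240256/26943

a_0 = -9: -9/1
a_1 = 12: -107/12
a_2 = 13: -1400/157
a_3 = 21: -29507/3309
a_4 = 2: -60414/6775
a_5 = 1: -89921/10084
a_6 = 2: -240256/26943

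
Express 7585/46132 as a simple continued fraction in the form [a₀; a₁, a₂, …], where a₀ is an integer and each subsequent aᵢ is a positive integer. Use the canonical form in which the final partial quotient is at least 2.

Apply division with remainder until the remainder is 0:
7585 = 0·46132 + 7585, so a_0 = 0
46132 = 6·7585 + 622, so a_1 = 6
7585 = 12·622 + 121, so a_2 = 12
622 = 5·121 + 17, so a_3 = 5
121 = 7·17 + 2, so a_4 = 7
17 = 8·2 + 1, so a_5 = 8
2 = 2·1 + 0, so a_6 = 2

[0; 6, 12, 5, 7, 8, 2]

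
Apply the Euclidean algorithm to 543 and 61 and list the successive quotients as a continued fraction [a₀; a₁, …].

⌊543/61⌋ = 8, remainder 55
⌊61/55⌋ = 1, remainder 6
⌊55/6⌋ = 9, remainder 1
⌊6/1⌋ = 6, remainder 0

[8; 1, 9, 6]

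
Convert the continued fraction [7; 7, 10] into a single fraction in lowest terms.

507/71

a_0 = 7: 7/1
a_1 = 7: 50/7
a_2 = 10: 507/71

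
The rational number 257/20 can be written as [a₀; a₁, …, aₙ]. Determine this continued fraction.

[12; 1, 5, 1, 2]

Apply division with remainder until the remainder is 0:
257 = 12·20 + 17, so a_0 = 12
20 = 1·17 + 3, so a_1 = 1
17 = 5·3 + 2, so a_2 = 5
3 = 1·2 + 1, so a_3 = 1
2 = 2·1 + 0, so a_4 = 2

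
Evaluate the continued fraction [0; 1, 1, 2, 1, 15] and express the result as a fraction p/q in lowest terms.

a_0 = 0: 0/1
a_1 = 1: 1/1
a_2 = 1: 1/2
a_3 = 2: 3/5
a_4 = 1: 4/7
a_5 = 15: 63/110

63/110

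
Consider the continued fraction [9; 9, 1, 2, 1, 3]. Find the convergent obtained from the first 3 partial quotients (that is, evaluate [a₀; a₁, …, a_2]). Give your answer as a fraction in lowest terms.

a_0 = 9: 9/1
a_1 = 9: 82/9
a_2 = 1: 91/10

91/10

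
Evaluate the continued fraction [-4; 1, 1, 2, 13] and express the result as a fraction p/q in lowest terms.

-228/67

Build up convergents one term at a time:
a_0 = -4: -4/1
a_1 = 1: -3/1
a_2 = 1: -7/2
a_3 = 2: -17/5
a_4 = 13: -228/67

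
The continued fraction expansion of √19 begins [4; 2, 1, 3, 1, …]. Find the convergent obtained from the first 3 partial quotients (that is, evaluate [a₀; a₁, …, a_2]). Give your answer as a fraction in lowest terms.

13/3

Work from the innermost term outward:
Start with 1.
2 + 1/(1/1) = 2 + 1/1 = 3/1
4 + 1/(3/1) = 4 + 1/3 = 13/3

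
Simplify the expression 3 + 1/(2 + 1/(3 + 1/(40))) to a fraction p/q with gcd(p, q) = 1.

Start with 40.
3 + 1/(40/1) = 3 + 1/40 = 121/40
2 + 1/(121/40) = 2 + 40/121 = 282/121
3 + 1/(282/121) = 3 + 121/282 = 967/282

967/282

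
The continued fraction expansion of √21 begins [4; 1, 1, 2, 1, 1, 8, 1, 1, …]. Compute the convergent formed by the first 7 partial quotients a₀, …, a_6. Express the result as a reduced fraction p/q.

472/103

Start with 8.
1 + 1/(8/1) = 1 + 1/8 = 9/8
1 + 1/(9/8) = 1 + 8/9 = 17/9
2 + 1/(17/9) = 2 + 9/17 = 43/17
1 + 1/(43/17) = 1 + 17/43 = 60/43
1 + 1/(60/43) = 1 + 43/60 = 103/60
4 + 1/(103/60) = 4 + 60/103 = 472/103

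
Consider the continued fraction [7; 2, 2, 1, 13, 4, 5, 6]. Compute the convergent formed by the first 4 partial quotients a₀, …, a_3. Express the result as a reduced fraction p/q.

Start with 1.
2 + 1/(1/1) = 2 + 1/1 = 3/1
2 + 1/(3/1) = 2 + 1/3 = 7/3
7 + 1/(7/3) = 7 + 3/7 = 52/7

52/7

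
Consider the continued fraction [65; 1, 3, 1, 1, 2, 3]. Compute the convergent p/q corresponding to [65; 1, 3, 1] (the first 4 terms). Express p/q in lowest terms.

329/5

Use the convergent recurrence hₖ = aₖ·hₖ₋₁ + hₖ₋₂ (and likewise for the denominators kₖ):
a_0 = 65: 65/1
a_1 = 1: 66/1
a_2 = 3: 263/4
a_3 = 1: 329/5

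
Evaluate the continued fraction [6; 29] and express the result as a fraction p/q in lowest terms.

Start with 29.
6 + 1/(29/1) = 6 + 1/29 = 175/29

175/29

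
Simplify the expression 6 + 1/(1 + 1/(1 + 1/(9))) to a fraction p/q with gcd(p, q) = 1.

a_0 = 6: 6/1
a_1 = 1: 7/1
a_2 = 1: 13/2
a_3 = 9: 124/19

124/19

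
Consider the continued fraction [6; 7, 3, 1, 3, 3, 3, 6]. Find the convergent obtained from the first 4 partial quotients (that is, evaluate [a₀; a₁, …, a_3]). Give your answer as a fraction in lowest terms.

a_0 = 6: 6/1
a_1 = 7: 43/7
a_2 = 3: 135/22
a_3 = 1: 178/29

178/29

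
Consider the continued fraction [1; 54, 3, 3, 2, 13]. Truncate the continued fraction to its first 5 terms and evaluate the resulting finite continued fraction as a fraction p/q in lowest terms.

a_0 = 1: 1/1
a_1 = 54: 55/54
a_2 = 3: 166/163
a_3 = 3: 553/543
a_4 = 2: 1272/1249

1272/1249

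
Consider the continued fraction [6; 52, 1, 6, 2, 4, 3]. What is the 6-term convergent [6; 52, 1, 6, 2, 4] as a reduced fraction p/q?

Start with 4.
2 + 1/(4/1) = 2 + 1/4 = 9/4
6 + 1/(9/4) = 6 + 4/9 = 58/9
1 + 1/(58/9) = 1 + 9/58 = 67/58
52 + 1/(67/58) = 52 + 58/67 = 3542/67
6 + 1/(3542/67) = 6 + 67/3542 = 21319/3542

21319/3542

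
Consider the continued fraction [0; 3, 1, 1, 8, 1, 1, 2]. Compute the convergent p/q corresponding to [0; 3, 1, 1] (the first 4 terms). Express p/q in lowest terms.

2/7

Start with 1.
1 + 1/(1/1) = 1 + 1/1 = 2/1
3 + 1/(2/1) = 3 + 1/2 = 7/2
0 + 1/(7/2) = 0 + 2/7 = 2/7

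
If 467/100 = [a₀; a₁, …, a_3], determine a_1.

1

467 ÷ 100 → quotient 4, remainder 67
100 ÷ 67 → quotient 1, remainder 33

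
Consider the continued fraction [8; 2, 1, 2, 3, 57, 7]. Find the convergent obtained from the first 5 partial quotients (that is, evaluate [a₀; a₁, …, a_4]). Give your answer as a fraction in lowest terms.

226/27

Start with 3.
2 + 1/(3/1) = 2 + 1/3 = 7/3
1 + 1/(7/3) = 1 + 3/7 = 10/7
2 + 1/(10/7) = 2 + 7/10 = 27/10
8 + 1/(27/10) = 8 + 10/27 = 226/27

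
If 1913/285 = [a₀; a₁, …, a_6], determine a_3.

Run the Euclidean algorithm, recording each quotient:
1913 = 6·285 + 203, so a_0 = 6
285 = 1·203 + 82, so a_1 = 1
203 = 2·82 + 39, so a_2 = 2
82 = 2·39 + 4, so a_3 = 2

2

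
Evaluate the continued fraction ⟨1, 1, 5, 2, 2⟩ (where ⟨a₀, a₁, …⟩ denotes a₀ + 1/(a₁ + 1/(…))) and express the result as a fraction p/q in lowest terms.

a_0 = 1: 1/1
a_1 = 1: 2/1
a_2 = 5: 11/6
a_3 = 2: 24/13
a_4 = 2: 59/32

59/32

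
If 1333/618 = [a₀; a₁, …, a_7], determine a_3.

1333 = 2·618 + 97, so a_0 = 2
618 = 6·97 + 36, so a_1 = 6
97 = 2·36 + 25, so a_2 = 2
36 = 1·25 + 11, so a_3 = 1

1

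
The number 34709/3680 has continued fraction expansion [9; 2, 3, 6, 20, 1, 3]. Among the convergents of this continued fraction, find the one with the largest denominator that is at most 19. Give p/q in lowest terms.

66/7

a_0 = 9: 9/1  (≤ bound)
a_1 = 2: 19/2  (≤ bound)
a_2 = 3: 66/7  (≤ bound)
a_3 = 6: 415/44  (> 19, stop)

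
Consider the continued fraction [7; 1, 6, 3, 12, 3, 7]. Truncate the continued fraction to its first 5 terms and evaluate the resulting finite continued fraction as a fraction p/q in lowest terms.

a_0 = 7: 7/1
a_1 = 1: 8/1
a_2 = 6: 55/7
a_3 = 3: 173/22
a_4 = 12: 2131/271

2131/271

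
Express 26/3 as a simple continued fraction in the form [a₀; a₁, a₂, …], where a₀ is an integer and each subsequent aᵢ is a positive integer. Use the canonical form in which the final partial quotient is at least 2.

26 = 8·3 + 2, so a_0 = 8
3 = 1·2 + 1, so a_1 = 1
2 = 2·1 + 0, so a_2 = 2

[8; 1, 2]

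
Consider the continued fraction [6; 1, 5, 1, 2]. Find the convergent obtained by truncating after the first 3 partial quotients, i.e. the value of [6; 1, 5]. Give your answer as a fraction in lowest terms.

Use the convergent recurrence hₖ = aₖ·hₖ₋₁ + hₖ₋₂ (and likewise for the denominators kₖ):
a_0 = 6: 6/1
a_1 = 1: 7/1
a_2 = 5: 41/6

41/6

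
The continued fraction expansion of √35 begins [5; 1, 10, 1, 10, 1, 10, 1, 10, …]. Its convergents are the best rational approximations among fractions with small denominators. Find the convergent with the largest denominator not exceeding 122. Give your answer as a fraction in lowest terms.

71/12

List convergents until the denominator exceeds the bound:
a_0 = 5: 5/1  (≤ bound)
a_1 = 1: 6/1  (≤ bound)
a_2 = 10: 65/11  (≤ bound)
a_3 = 1: 71/12  (≤ bound)
a_4 = 10: 775/131  (> 122, stop)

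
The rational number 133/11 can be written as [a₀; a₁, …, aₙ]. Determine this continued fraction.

Apply division with remainder until the remainder is 0:
133 = 12·11 + 1, so a_0 = 12
11 = 11·1 + 0, so a_1 = 11

[12; 11]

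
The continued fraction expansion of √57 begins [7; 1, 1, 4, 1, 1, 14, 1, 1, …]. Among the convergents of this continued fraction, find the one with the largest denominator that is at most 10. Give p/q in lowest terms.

a_0 = 7: 7/1  (≤ bound)
a_1 = 1: 8/1  (≤ bound)
a_2 = 1: 15/2  (≤ bound)
a_3 = 4: 68/9  (≤ bound)
a_4 = 1: 83/11  (> 10, stop)

68/9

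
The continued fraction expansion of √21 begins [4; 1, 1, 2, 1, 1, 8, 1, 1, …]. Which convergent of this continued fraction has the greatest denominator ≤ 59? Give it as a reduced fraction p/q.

List convergents until the denominator exceeds the bound:
a_0 = 4: 4/1  (≤ bound)
a_1 = 1: 5/1  (≤ bound)
a_2 = 1: 9/2  (≤ bound)
a_3 = 2: 23/5  (≤ bound)
a_4 = 1: 32/7  (≤ bound)
a_5 = 1: 55/12  (≤ bound)
a_6 = 8: 472/103  (> 59, stop)

55/12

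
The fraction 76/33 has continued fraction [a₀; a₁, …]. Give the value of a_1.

76 = 2·33 + 10, so a_0 = 2
33 = 3·10 + 3, so a_1 = 3

3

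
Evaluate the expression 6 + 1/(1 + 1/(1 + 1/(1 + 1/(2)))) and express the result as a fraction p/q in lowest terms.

53/8

Start with 2.
1 + 1/(2/1) = 1 + 1/2 = 3/2
1 + 1/(3/2) = 1 + 2/3 = 5/3
1 + 1/(5/3) = 1 + 3/5 = 8/5
6 + 1/(8/5) = 6 + 5/8 = 53/8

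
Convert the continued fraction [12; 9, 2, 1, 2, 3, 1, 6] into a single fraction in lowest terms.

Start with 6.
1 + 1/(6/1) = 1 + 1/6 = 7/6
3 + 1/(7/6) = 3 + 6/7 = 27/7
2 + 1/(27/7) = 2 + 7/27 = 61/27
1 + 1/(61/27) = 1 + 27/61 = 88/61
2 + 1/(88/61) = 2 + 61/88 = 237/88
9 + 1/(237/88) = 9 + 88/237 = 2221/237
12 + 1/(2221/237) = 12 + 237/2221 = 26889/2221

26889/2221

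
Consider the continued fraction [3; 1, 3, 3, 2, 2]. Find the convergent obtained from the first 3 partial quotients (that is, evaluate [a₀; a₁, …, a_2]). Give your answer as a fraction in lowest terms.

a_0 = 3: 3/1
a_1 = 1: 4/1
a_2 = 3: 15/4

15/4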